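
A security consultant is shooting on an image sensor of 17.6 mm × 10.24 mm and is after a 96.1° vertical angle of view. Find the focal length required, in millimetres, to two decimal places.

From α = 2·arctan(h/2f) we get f = h / (2·tan(α/2)).
With h = 10.24 mm and α/2 = 48.05°, tan(α/2) ≈ 1.11256, so f ≈ 10.24 / 2.22513 ≈ 4.6020 mm.

4.60 mm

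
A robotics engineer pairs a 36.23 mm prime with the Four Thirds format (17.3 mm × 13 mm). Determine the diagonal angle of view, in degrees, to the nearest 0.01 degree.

33.26°

Sensor diagonal = √(17.3² + 13²) = √468.2900 ≈ 21.6400 mm.
Angle of view α = 2·arctan(d/2f) with d = 21.6400 mm and f = 36.23 mm.
d/2f = 0.29865; arctan(0.29865) ≈ 16.6281°, so α ≈ 33.2563°.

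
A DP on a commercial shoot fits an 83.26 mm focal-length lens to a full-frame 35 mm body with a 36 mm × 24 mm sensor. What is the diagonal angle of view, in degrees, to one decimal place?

29.1°

Sensor diagonal = √(36² + 24²) = √1872.0000 ≈ 43.2666 mm.
Angle of view α = 2·arctan(d/2f) with d = 43.2666 mm and f = 83.26 mm.
d/2f = 0.25983; arctan(0.25983) ≈ 14.5650°, so α ≈ 29.1300°.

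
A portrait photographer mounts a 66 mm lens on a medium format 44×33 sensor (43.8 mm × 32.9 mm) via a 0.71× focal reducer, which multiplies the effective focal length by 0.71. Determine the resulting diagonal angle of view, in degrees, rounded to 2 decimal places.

60.61°

Effective focal length f = 66 × 0.71 = 46.86 mm.
Sensor diagonal = √(43.8² + 32.9²) = √3000.8500 ≈ 54.7800 mm.
α = 2·arctan(54.780 / (2 × 46.86)) = 2·arctan(0.58451) ≈ 60.6132°.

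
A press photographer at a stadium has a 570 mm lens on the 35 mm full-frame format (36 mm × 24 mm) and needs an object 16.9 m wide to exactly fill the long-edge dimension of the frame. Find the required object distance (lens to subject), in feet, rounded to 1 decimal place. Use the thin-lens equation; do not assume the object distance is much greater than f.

W: 16.9 m = 16900 mm.
Magnification m = w/W = dᵢ/dₒ; combined with 1/f = 1/dₒ + 1/dᵢ this gives dₒ = f·(1 + W/w).
dₒ = 570 mm × (1 + 16900/36) = 570 × 470.4444 ≈ 268153.333 mm = 268153.333/304.8 ft = 879.768 ft.

879.8 ft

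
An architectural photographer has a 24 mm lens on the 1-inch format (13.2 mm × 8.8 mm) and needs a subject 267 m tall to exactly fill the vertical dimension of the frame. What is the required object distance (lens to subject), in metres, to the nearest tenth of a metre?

728.2 m

W: 267 m = 267000 mm.
Magnification m = h/W = dᵢ/dₒ; combined with 1/f = 1/dₒ + 1/dᵢ this gives dₒ = f·(1 + W/h).
dₒ = 24 mm × (1 + 267000/8.8) = 24 × 30341.9091 ≈ 728205.818 mm = 728.206 m.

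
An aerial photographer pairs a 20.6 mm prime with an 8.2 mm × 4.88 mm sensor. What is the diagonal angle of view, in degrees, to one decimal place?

26.1°

Sensor diagonal = √(8.2² + 4.88²) = √91.0544 ≈ 9.5422 mm.
Angle of view α = 2·arctan(d/2f) with d = 9.5422 mm and f = 20.6 mm.
d/2f = 0.23161; arctan(0.23161) ≈ 13.0402°, so α ≈ 26.0805°.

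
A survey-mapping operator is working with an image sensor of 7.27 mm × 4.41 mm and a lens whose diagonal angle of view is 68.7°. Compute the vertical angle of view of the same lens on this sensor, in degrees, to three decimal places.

39.034°

Sensor diagonal = √(7.27² + 4.41²) = √72.3010 ≈ 8.5030 mm.
From the diagonal AOV: f = 8.5030 / (2·tan(34.35°)) = 8.5030 / 1.36687 ≈ 6.2208 mm.
Vertical AOV = 2·arctan(4.41 / (2 × 6.2208)) = 2·arctan(0.35446) ≈ 39.0344°.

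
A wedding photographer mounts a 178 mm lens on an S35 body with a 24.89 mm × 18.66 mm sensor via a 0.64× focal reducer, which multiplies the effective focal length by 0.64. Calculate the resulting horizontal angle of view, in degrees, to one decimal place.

12.5°

Effective focal length f = 178 × 0.64 = 113.92 mm.
α = 2·arctan(24.89 / (2 × 113.92)) = 2·arctan(0.10924) ≈ 12.4689°.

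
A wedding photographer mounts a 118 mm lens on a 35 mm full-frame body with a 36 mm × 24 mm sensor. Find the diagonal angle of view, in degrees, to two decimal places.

Sensor diagonal = √(36² + 24²) = √1872.0000 ≈ 43.2666 mm.
Angle of view α = 2·arctan(d/2f) with d = 43.2666 mm and f = 118 mm.
d/2f = 0.18333; arctan(0.18333) ≈ 10.3888°, so α ≈ 20.7777°.

20.78°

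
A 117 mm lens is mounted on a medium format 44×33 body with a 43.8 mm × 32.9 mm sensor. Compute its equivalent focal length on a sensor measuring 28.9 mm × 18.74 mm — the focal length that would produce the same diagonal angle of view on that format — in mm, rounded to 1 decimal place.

73.6 mm

Sensor diagonal = √(43.8² + 32.9²) = √3000.8500 ≈ 54.7800 mm.
Sensor diagonal = √(28.9² + 18.74²) = √1186.3976 ≈ 34.4441 mm.
Equal angle of view means equal diagonal/f ratio, so f₂ = f₁ · (diagonal₂/diagonal₁) = 117 × 34.4441/54.7800.
f₂ = 117 × 0.62877 ≈ 73.566 mm.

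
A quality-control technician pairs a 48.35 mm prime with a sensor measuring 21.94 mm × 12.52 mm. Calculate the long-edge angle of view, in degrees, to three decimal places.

25.567°

Angle of view α = 2·arctan(w/2f) with w = 21.94 mm and f = 48.35 mm.
w/2f = 0.22689; arctan(0.22689) ≈ 12.7833°, so α ≈ 25.5665°.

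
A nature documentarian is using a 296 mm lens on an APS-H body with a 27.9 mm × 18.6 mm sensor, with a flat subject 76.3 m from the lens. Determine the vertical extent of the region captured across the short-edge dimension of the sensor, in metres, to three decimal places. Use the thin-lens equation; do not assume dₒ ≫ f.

dₒ: 76.3 m = 76300 mm.
Similar triangles through the lens centre give W/dₒ = h/dᵢ; with 1/f = 1/dₒ + 1/dᵢ this gives W = h·(dₒ − f)/f.
W = 18.6 mm × (76300 − 296) / 296 = 18.6 × 256.7703 ≈ 4775.927 mm = 4.77593 m.

4.776 m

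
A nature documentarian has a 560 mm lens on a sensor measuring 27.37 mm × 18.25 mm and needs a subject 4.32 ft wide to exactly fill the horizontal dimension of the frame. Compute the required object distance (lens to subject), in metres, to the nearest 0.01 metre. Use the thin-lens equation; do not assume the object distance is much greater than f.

27.50 m

W: 4.32 ft × 304.8 mm/ft = 1316.74 mm.
Magnification m = w/W = dᵢ/dₒ; combined with 1/f = 1/dₒ + 1/dᵢ this gives dₒ = f·(1 + W/w).
dₒ = 560 mm × (1 + 1316.74/27.37) = 560 × 49.1087 ≈ 27500.889 mm = 27.5009 m.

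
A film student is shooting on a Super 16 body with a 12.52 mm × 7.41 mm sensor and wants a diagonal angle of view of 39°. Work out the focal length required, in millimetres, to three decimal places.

Sensor diagonal = √(12.52² + 7.41²) = √211.6585 ≈ 14.5485 mm.
From α = 2·arctan(d/2f) we get f = d / (2·tan(α/2)).
With d = 14.5485 mm and α/2 = 19.5°, tan(α/2) ≈ 0.35412, so f ≈ 14.5485 / 0.70824 ≈ 20.5418 mm.

20.542 mm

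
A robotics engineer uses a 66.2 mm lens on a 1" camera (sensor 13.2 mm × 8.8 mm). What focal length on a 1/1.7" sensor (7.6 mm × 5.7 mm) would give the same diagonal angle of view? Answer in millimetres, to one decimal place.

Sensor diagonal = √(13.2² + 8.8²) = √251.6800 ≈ 15.8644 mm.
Sensor diagonal = √(7.6² + 5.7²) = √90.2500 ≈ 9.5000 mm.
Equal angle of view means equal diagonal/f ratio, so f₂ = f₁ · (diagonal₂/diagonal₁) = 66.2 × 9.5000/15.8644.
f₂ = 66.2 × 0.59882 ≈ 39.642 mm.

39.6 mm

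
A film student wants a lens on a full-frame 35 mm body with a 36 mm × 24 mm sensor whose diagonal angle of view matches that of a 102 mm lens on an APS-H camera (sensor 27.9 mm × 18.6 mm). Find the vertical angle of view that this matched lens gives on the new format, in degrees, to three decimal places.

Sensor diagonal = √(27.9² + 18.6²) = √1124.3700 ≈ 33.5316 mm.
Sensor diagonal = √(36² + 24²) = √1872.0000 ≈ 43.2666 mm.
Equal diagonal AOV ⇒ f₂ = f₁ · 43.2666/33.5316 = 102 × 1.29032 ≈ 131.6129 mm.
Vertical AOV on the new format = 2·arctan(24 / (2 × 131.6129)) = 2·arctan(0.09118) ≈ 10.4192°.

10.419°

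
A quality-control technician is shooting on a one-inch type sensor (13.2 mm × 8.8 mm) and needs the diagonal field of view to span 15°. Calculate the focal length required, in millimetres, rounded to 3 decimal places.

Sensor diagonal = √(13.2² + 8.8²) = √251.6800 ≈ 15.8644 mm.
From α = 2·arctan(d/2f) we get f = d / (2·tan(α/2)).
With d = 15.8644 mm and α/2 = 7.5°, tan(α/2) ≈ 0.13165, so f ≈ 15.8644 / 0.26330 ≈ 60.2511 mm.

60.251 mm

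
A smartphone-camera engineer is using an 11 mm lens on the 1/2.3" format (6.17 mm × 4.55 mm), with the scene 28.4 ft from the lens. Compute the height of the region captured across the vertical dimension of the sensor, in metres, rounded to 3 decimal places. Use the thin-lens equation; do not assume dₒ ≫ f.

3.576 m

dₒ: 28.4 ft × 304.8 mm/ft = 8656.32 mm.
Similar triangles through the lens centre give W/dₒ = h/dᵢ; with 1/f = 1/dₒ + 1/dᵢ this gives W = h·(dₒ − f)/f.
W = 4.55 mm × (8656.32 − 11) / 11 = 4.55 × 785.9382 ≈ 3576.019 mm = 3.57602 m.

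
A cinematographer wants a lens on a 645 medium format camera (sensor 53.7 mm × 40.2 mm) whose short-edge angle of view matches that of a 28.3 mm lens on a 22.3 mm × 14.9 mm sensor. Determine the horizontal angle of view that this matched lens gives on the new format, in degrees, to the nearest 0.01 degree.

Equal short-edge AOV ⇒ f₂ = f₁ · 40.2/14.9 = 28.3 × 2.69799 ≈ 76.3530 mm.
Horizontal AOV on the new format = 2·arctan(53.7 / (2 × 76.3530)) = 2·arctan(0.35166) ≈ 38.7491°.

38.75°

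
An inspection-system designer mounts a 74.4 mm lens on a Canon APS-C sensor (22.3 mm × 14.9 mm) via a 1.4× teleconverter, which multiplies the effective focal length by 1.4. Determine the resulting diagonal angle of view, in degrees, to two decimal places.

14.67°

Effective focal length f = 74.4 × 1.4 = 104.16 mm.
Sensor diagonal = √(22.3² + 14.9²) = √719.3000 ≈ 26.8198 mm.
α = 2·arctan(26.820 / (2 × 104.16)) = 2·arctan(0.12874) ≈ 14.6722°.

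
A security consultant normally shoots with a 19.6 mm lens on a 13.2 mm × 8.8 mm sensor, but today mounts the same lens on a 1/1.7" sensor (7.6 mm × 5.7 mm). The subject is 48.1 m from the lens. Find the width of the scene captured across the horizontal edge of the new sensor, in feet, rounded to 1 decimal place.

The focal length stays 19.6 mm; the relevant sensor dimension is now w = 7.6 mm. Object distance dₒ = 48.1 m = 48100 mm.
Thin-lens field width W = w·(dₒ − f)/f = 7.6 × (48100 − 19.6)/19.6 ≈ 18643.420 mm = 18643.420/304.8 ft = 61.1661 ft.

61.2 ft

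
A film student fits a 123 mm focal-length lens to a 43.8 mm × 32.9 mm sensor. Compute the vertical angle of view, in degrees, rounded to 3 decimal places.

15.235°

Angle of view α = 2·arctan(h/2f) with h = 32.9 mm and f = 123 mm.
h/2f = 0.13374; arctan(0.13374) ≈ 7.6175°, so α ≈ 15.2351°.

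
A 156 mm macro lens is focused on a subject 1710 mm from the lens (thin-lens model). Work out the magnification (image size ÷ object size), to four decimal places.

Thin lens: 1/f = 1/dₒ + 1/dᵢ → 1/dᵢ = 1/156 − 1/1710 = 0.0058255 mm⁻¹, so dᵢ ≈ 171.6602 mm.
Magnification m = dᵢ/dₒ = 171.6602/1710 ≈ 0.10039.

0.1004×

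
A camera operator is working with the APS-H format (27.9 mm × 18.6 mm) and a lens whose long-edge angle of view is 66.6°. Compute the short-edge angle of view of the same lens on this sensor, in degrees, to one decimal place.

From the long-edge AOV: f = 27.9 / (2·tan(33.3°)) = 27.9 / 1.31375 ≈ 21.2368 mm.
Short-edge AOV = 2·arctan(18.6 / (2 × 21.2368)) = 2·arctan(0.43792) ≈ 47.2990°.

47.3°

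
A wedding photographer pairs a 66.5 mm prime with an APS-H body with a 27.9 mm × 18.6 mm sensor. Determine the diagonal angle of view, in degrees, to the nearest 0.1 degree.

Sensor diagonal = √(27.9² + 18.6²) = √1124.3700 ≈ 33.5316 mm.
Angle of view α = 2·arctan(d/2f) with d = 33.5316 mm and f = 66.5 mm.
d/2f = 0.25212; arctan(0.25212) ≈ 14.1504°, so α ≈ 28.3007°.

28.3°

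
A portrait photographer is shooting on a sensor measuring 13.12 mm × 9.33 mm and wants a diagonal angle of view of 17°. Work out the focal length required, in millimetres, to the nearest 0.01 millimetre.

53.86 mm

Sensor diagonal = √(13.12² + 9.33²) = √259.1833 ≈ 16.0992 mm.
From α = 2·arctan(d/2f) we get f = d / (2·tan(α/2)).
With d = 16.0992 mm and α/2 = 8.5°, tan(α/2) ≈ 0.14945, so f ≈ 16.0992 / 0.29890 ≈ 53.8610 mm.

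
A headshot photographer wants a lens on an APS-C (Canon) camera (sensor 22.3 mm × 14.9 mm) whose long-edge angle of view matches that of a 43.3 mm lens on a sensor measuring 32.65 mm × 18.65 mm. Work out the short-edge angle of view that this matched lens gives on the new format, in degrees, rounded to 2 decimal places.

Equal long-edge AOV ⇒ f₂ = f₁ · 22.3/32.65 = 43.3 × 0.68300 ≈ 29.5740 mm.
Short-edge AOV on the new format = 2·arctan(14.9 / (2 × 29.5740)) = 2·arctan(0.25191) ≈ 28.2785°.

28.28°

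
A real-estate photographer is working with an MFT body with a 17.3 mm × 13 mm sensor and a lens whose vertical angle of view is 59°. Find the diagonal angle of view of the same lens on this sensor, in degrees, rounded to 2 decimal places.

86.57°

From the vertical AOV: f = 13 / (2·tan(29.5°)) = 13 / 1.13155 ≈ 11.4887 mm.
Sensor diagonal = √(17.3² + 13²) = √468.2900 ≈ 21.6400 mm.
Diagonal AOV = 2·arctan(21.6400 / (2 × 11.4887)) = 2·arctan(0.94179) ≈ 86.5661°.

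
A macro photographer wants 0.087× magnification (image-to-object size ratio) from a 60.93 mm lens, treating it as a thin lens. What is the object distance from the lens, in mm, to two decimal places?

761.27 mm

With m = dᵢ/dₒ and 1/f = 1/dₒ + 1/dᵢ, substituting dᵢ = m·dₒ gives 1/f = (1 + 1/m)/dₒ, hence dₒ = f·(1 + 1/m).
dₒ = 60.93 × (1 + 1/0.087) = 60.93 × 12.49425 ≈ 761.275 mm.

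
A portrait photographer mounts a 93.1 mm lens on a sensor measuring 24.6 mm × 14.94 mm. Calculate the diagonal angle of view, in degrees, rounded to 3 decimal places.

Sensor diagonal = √(24.6² + 14.94²) = √828.3636 ≈ 28.7813 mm.
Angle of view α = 2·arctan(d/2f) with d = 28.7813 mm and f = 93.1 mm.
d/2f = 0.15457; arctan(0.15457) ≈ 8.7868°, so α ≈ 17.5736°.

17.574°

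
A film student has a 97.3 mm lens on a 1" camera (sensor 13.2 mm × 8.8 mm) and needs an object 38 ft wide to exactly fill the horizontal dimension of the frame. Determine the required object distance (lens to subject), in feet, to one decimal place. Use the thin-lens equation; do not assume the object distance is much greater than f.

280.4 ft

W: 38 ft × 304.8 mm/ft = 11582.40 mm.
Magnification m = w/W = dᵢ/dₒ; combined with 1/f = 1/dₒ + 1/dᵢ this gives dₒ = f·(1 + W/w).
dₒ = 97.3 mm × (1 + 11582.4/13.2) = 97.3 × 878.4545 ≈ 85473.625 mm = 85473.625/304.8 ft = 280.425 ft.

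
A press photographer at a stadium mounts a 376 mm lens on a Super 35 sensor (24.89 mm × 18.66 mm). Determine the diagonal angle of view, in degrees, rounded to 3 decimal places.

4.738°

Sensor diagonal = √(24.89² + 18.66²) = √967.7077 ≈ 31.1080 mm.
Angle of view α = 2·arctan(d/2f) with d = 31.1080 mm and f = 376 mm.
d/2f = 0.04137; arctan(0.04137) ≈ 2.3688°, so α ≈ 4.7376°.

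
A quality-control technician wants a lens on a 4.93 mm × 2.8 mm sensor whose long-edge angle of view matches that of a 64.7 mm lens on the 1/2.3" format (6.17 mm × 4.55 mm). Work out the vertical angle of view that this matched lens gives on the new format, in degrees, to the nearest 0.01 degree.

Equal long-edge AOV ⇒ f₂ = f₁ · 4.93/6.17 = 64.7 × 0.79903 ≈ 51.6971 mm.
Vertical AOV on the new format = 2·arctan(2.8 / (2 × 51.6971)) = 2·arctan(0.02708) ≈ 3.1025°.

3.10°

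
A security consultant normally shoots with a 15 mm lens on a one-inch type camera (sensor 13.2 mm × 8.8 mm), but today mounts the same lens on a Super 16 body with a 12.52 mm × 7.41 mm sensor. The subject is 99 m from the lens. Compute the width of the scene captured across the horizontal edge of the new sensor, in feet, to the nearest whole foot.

The focal length stays 15 mm; the relevant sensor dimension is now w = 12.52 mm. Object distance dₒ = 99 m = 99000 mm.
Thin-lens field width W = w·(dₒ − f)/f = 12.52 × (99000 − 15)/15 ≈ 82619.480 mm = 82619.480/304.8 ft = 271.061 ft.

271 ft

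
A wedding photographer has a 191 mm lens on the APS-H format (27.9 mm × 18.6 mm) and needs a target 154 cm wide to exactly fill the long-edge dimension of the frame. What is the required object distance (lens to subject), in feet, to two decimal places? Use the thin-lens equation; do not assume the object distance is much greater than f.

W: 154 cm = 1540 mm.
Magnification m = w/W = dᵢ/dₒ; combined with 1/f = 1/dₒ + 1/dᵢ this gives dₒ = f·(1 + W/w).
dₒ = 191 mm × (1 + 1540/27.9) = 191 × 56.1971 ≈ 10733.652 mm = 10733.652/304.8 ft = 35.2154 ft.

35.22 ft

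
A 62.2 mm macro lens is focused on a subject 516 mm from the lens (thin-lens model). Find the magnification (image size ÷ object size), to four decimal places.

Thin lens: 1/f = 1/dₒ + 1/dᵢ → 1/dᵢ = 1/62.2 − 1/516 = 0.0141392 mm⁻¹, so dᵢ ≈ 70.7254 mm.
Magnification m = dᵢ/dₒ = 70.7254/516 ≈ 0.13706.

0.1371×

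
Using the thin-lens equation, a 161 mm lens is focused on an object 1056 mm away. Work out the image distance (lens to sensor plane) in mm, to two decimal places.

1/dᵢ = 1/f − 1/dₒ = 1/161 − 1/1056 = 0.0052642 mm⁻¹.
dᵢ = 1/0.0052642 ≈ 189.9620 mm.

189.96 mm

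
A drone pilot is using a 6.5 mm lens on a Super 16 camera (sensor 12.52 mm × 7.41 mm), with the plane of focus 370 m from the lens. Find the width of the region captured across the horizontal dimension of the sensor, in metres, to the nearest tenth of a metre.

dₒ: 370 m = 370000 mm.
Similar triangles through the lens centre give W/dₒ = w/dᵢ; with 1/f = 1/dₒ + 1/dᵢ this gives W = w·(dₒ − f)/f.
W = 12.52 mm × (370000 − 6.5) / 6.5 = 12.52 × 56922.0769 ≈ 712664.403 mm = 712.664 m.

712.7 m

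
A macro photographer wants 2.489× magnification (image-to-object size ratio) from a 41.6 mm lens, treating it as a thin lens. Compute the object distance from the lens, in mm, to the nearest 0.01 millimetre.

58.31 mm

With m = dᵢ/dₒ and 1/f = 1/dₒ + 1/dᵢ, substituting dᵢ = m·dₒ gives 1/f = (1 + 1/m)/dₒ, hence dₒ = f·(1 + 1/m).
dₒ = 41.6 × (1 + 1/2.489) = 41.6 × 1.40177 ≈ 58.314 mm.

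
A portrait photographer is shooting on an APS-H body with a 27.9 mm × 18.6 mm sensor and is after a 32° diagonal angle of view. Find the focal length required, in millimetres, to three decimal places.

Sensor diagonal = √(27.9² + 18.6²) = √1124.3700 ≈ 33.5316 mm.
From α = 2·arctan(d/2f) we get f = d / (2·tan(α/2)).
With d = 33.5316 mm and α/2 = 16°, tan(α/2) ≈ 0.28675, so f ≈ 33.5316 / 0.57349 ≈ 58.4693 mm.

58.469 mm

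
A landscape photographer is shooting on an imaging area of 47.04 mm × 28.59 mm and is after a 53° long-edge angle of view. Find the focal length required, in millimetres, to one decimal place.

47.2 mm

From α = 2·arctan(w/2f) we get f = w / (2·tan(α/2)).
With w = 47.04 mm and α/2 = 26.5°, tan(α/2) ≈ 0.49858, so f ≈ 47.04 / 0.99716 ≈ 47.1738 mm.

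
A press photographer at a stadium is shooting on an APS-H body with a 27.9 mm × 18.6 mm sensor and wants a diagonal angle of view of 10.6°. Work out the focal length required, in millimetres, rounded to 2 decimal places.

180.73 mm

Sensor diagonal = √(27.9² + 18.6²) = √1124.3700 ≈ 33.5316 mm.
From α = 2·arctan(d/2f) we get f = d / (2·tan(α/2)).
With d = 33.5316 mm and α/2 = 5.3°, tan(α/2) ≈ 0.09277, so f ≈ 33.5316 / 0.18553 ≈ 180.7300 mm.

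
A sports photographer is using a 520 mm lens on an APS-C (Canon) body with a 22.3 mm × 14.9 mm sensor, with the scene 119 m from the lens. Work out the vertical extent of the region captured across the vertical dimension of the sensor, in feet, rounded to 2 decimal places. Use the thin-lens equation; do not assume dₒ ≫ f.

dₒ: 119 m = 119000 mm.
Similar triangles through the lens centre give W/dₒ = h/dᵢ; with 1/f = 1/dₒ + 1/dᵢ this gives W = h·(dₒ − f)/f.
W = 14.9 mm × (119000 − 520) / 520 = 14.9 × 227.8462 ≈ 3394.908 mm = 3394.908/304.8 ft = 11.1381 ft.

11.14 ft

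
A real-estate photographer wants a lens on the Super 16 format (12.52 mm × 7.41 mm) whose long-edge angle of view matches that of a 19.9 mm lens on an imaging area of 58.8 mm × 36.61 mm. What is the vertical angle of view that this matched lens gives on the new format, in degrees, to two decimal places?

Equal long-edge AOV ⇒ f₂ = f₁ · 12.52/58.8 = 19.9 × 0.21293 ≈ 4.2372 mm.
Vertical AOV on the new format = 2·arctan(7.41 / (2 × 4.2372)) = 2·arctan(0.87440) ≈ 82.3326°.

82.33°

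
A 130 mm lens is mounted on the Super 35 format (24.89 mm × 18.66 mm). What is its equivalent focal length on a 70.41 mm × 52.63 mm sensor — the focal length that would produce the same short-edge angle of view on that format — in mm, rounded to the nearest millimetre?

367 mm

Equal angle of view means equal height/f ratio, so f₂ = f₁ · (height₂/height₁) = 130 × 52.63/18.66.
f₂ = 130 × 2.82047 ≈ 366.661 mm.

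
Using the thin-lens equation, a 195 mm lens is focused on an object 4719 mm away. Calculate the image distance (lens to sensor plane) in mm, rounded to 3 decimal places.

203.405 mm

1/dᵢ = 1/f − 1/dₒ = 1/195 − 1/4719 = 0.0049163 mm⁻¹.
dᵢ = 1/0.0049163 ≈ 203.4052 mm.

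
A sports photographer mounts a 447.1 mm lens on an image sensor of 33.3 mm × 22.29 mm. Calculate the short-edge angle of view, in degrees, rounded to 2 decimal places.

Angle of view α = 2·arctan(h/2f) with h = 22.29 mm and f = 447.1 mm.
h/2f = 0.02493; arctan(0.02493) ≈ 1.4279°, so α ≈ 2.8559°.

2.86°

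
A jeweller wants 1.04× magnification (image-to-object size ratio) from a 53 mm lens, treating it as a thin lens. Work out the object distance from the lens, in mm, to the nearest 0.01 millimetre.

103.96 mm

With m = dᵢ/dₒ and 1/f = 1/dₒ + 1/dᵢ, substituting dᵢ = m·dₒ gives 1/f = (1 + 1/m)/dₒ, hence dₒ = f·(1 + 1/m).
dₒ = 53 × (1 + 1/1.04) = 53 × 1.96154 ≈ 103.962 mm.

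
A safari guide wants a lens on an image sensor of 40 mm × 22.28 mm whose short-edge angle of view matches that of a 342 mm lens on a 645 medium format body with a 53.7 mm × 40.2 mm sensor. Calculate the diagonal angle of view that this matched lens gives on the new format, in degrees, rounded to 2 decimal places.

Equal short-edge AOV ⇒ f₂ = f₁ · 22.28/40.2 = 342 × 0.55423 ≈ 189.5463 mm.
Sensor diagonal = √(40² + 22.28²) = √2096.3984 ≈ 45.7864 mm.
Diagonal AOV on the new format = 2·arctan(45.7864 / (2 × 189.5463)) = 2·arctan(0.12078) ≈ 13.7735°.

13.77°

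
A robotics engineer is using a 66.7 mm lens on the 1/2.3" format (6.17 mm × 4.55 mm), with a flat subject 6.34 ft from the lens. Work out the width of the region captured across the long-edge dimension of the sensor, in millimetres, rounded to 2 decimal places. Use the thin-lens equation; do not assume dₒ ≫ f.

172.59 mm

dₒ: 6.34 ft × 304.8 mm/ft = 1932.43 mm.
Similar triangles through the lens centre give W/dₒ = w/dᵢ; with 1/f = 1/dₒ + 1/dᵢ this gives W = w·(dₒ − f)/f.
W = 6.17 mm × (1932.43 − 66.7) / 66.7 = 6.17 × 27.9720 ≈ 172.587 mm.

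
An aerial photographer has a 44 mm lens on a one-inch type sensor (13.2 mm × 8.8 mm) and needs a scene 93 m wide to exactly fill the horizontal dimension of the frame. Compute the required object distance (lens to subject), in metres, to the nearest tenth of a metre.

310.0 m

W: 93 m = 93000 mm.
Magnification m = w/W = dᵢ/dₒ; combined with 1/f = 1/dₒ + 1/dᵢ this gives dₒ = f·(1 + W/w).
dₒ = 44 mm × (1 + 93000/13.2) = 44 × 7046.4545 ≈ 310044.000 mm = 310.044 m.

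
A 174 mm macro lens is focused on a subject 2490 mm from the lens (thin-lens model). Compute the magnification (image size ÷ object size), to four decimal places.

Thin lens: 1/f = 1/dₒ + 1/dᵢ → 1/dᵢ = 1/174 − 1/2490 = 0.0053455 mm⁻¹, so dᵢ ≈ 187.0725 mm.
Magnification m = dᵢ/dₒ = 187.0725/2490 ≈ 0.07513.

0.0751×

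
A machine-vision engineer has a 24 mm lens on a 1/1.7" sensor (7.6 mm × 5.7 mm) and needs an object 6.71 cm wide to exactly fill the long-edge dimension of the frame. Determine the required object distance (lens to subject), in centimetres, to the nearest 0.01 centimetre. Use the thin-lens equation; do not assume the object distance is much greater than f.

23.59 cm

W: 6.71 cm = 67.1 mm.
Magnification m = w/W = dᵢ/dₒ; combined with 1/f = 1/dₒ + 1/dᵢ this gives dₒ = f·(1 + W/w).
dₒ = 24 mm × (1 + 67.1/7.6) = 24 × 9.8289 ≈ 235.895 mm = 23.5895 cm.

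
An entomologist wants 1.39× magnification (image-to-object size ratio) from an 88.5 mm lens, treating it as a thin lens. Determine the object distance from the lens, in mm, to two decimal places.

152.17 mm

With m = dᵢ/dₒ and 1/f = 1/dₒ + 1/dᵢ, substituting dᵢ = m·dₒ gives 1/f = (1 + 1/m)/dₒ, hence dₒ = f·(1 + 1/m).
dₒ = 88.5 × (1 + 1/1.39) = 88.5 × 1.71942 ≈ 152.169 mm.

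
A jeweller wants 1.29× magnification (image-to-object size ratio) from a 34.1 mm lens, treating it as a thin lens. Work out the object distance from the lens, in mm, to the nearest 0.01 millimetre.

60.53 mm

With m = dᵢ/dₒ and 1/f = 1/dₒ + 1/dᵢ, substituting dᵢ = m·dₒ gives 1/f = (1 + 1/m)/dₒ, hence dₒ = f·(1 + 1/m).
dₒ = 34.1 × (1 + 1/1.29) = 34.1 × 1.77519 ≈ 60.534 mm.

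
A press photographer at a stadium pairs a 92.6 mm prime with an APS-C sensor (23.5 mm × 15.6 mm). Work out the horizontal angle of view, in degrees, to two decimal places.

Angle of view α = 2·arctan(w/2f) with w = 23.5 mm and f = 92.6 mm.
w/2f = 0.12689; arctan(0.12689) ≈ 7.2316°, so α ≈ 14.4632°.

14.46°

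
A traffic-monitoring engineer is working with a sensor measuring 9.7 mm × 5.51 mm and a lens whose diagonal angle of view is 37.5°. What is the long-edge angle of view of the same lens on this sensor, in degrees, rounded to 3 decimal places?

Sensor diagonal = √(9.7² + 5.51²) = √124.4501 ≈ 11.1557 mm.
From the diagonal AOV: f = 11.1557 / (2·tan(18.75°)) = 11.1557 / 0.67891 ≈ 16.4318 mm.
Long-edge AOV = 2·arctan(9.7 / (2 × 16.4318)) = 2·arctan(0.29516) ≈ 32.8888°.

32.889°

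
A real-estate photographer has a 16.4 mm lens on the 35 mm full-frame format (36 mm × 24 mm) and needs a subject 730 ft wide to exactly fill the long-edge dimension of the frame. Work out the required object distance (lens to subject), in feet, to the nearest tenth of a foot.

W: 730 ft × 304.8 mm/ft = 222503.99 mm.
Magnification m = w/W = dᵢ/dₒ; combined with 1/f = 1/dₒ + 1/dᵢ this gives dₒ = f·(1 + W/w).
dₒ = 16.4 mm × (1 + 222504/36) = 16.4 × 6181.6665 ≈ 101379.330 mm = 101379.330/304.8 ft = 332.609 ft.

332.6 ft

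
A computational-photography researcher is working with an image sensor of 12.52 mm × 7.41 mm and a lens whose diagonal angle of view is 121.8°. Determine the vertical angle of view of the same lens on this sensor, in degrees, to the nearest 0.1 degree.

84.9°

Sensor diagonal = √(12.52² + 7.41²) = √211.6585 ≈ 14.5485 mm.
From the diagonal AOV: f = 14.5485 / (2·tan(60.9°)) = 14.5485 / 3.59329 ≈ 4.0488 mm.
Vertical AOV = 2·arctan(7.41 / (2 × 4.0488)) = 2·arctan(0.91509) ≈ 84.9225°.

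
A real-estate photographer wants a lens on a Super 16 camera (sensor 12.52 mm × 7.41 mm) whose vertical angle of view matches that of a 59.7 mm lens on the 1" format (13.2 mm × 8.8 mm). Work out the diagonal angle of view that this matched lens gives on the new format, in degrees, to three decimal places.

Equal vertical AOV ⇒ f₂ = f₁ · 7.41/8.8 = 59.7 × 0.84205 ≈ 50.2701 mm.
Sensor diagonal = √(12.52² + 7.41²) = √211.6585 ≈ 14.5485 mm.
Diagonal AOV on the new format = 2·arctan(14.5485 / (2 × 50.2701)) = 2·arctan(0.14470) ≈ 16.4675°.

16.467°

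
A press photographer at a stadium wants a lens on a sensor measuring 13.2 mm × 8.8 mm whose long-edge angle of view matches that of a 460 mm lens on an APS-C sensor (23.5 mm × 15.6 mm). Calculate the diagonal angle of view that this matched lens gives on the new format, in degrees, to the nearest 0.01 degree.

Equal long-edge AOV ⇒ f₂ = f₁ · 13.2/23.5 = 460 × 0.56170 ≈ 258.3830 mm.
Sensor diagonal = √(13.2² + 8.8²) = √251.6800 ≈ 15.8644 mm.
Diagonal AOV on the new format = 2·arctan(15.8644 / (2 × 258.3830)) = 2·arctan(0.03070) ≈ 3.5168°.

3.52°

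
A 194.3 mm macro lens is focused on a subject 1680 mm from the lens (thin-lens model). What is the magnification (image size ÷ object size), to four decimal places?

0.1308×

Thin lens: 1/f = 1/dₒ + 1/dᵢ → 1/dᵢ = 1/194.3 − 1/1680 = 0.0045514 mm⁻¹, so dᵢ ≈ 219.7106 mm.
Magnification m = dᵢ/dₒ = 219.7106/1680 ≈ 0.13078.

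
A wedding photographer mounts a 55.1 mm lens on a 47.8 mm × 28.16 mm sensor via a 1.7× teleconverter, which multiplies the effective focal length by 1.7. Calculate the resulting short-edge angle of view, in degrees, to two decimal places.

17.10°

Effective focal length f = 55.1 × 1.7 = 93.67 mm.
α = 2·arctan(28.16 / (2 × 93.67)) = 2·arctan(0.15031) ≈ 17.0968°.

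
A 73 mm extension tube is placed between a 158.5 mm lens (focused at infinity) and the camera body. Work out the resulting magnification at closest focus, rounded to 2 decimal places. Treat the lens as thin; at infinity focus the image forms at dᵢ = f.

The tube moves the image plane from f to f + e, so dᵢ = 158.5 + 73 = 231.5 mm. Focus is achieved when 1/f = 1/dₒ + 1/dᵢ, giving dₒ = 1/(1/f − 1/(f+e)).
Magnification m = dᵢ/dₒ = (f+e)·(1/f − 1/(f+e)) = e/f = 73/158.5 ≈ 0.4606.

0.46×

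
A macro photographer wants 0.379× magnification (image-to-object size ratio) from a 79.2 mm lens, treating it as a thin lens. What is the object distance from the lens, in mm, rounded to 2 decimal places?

With m = dᵢ/dₒ and 1/f = 1/dₒ + 1/dᵢ, substituting dᵢ = m·dₒ gives 1/f = (1 + 1/m)/dₒ, hence dₒ = f·(1 + 1/m).
dₒ = 79.2 × (1 + 1/0.379) = 79.2 × 3.63852 ≈ 288.171 mm.

288.17 mm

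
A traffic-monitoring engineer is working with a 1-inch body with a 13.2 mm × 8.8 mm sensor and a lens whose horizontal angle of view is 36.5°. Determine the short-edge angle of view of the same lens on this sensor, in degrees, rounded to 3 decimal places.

24.797°

From the horizontal AOV: f = 13.2 / (2·tan(18.25°)) = 13.2 / 0.65950 ≈ 20.0151 mm.
Short-edge AOV = 2·arctan(8.8 / (2 × 20.0151)) = 2·arctan(0.21983) ≈ 24.7967°.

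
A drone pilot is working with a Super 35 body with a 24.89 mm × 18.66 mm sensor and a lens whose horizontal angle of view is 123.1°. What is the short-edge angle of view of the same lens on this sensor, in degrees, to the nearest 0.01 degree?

108.29°

From the horizontal AOV: f = 24.89 / (2·tan(61.55°)) = 24.89 / 3.69122 ≈ 6.7430 mm.
Short-edge AOV = 2·arctan(18.66 / (2 × 6.7430)) = 2·arctan(1.38365) ≈ 108.2868°.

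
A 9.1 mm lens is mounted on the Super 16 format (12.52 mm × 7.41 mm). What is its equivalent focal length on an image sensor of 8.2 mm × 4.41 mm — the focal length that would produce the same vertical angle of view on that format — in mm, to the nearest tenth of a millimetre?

5.4 mm

Equal angle of view means equal height/f ratio, so f₂ = f₁ · (height₂/height₁) = 9.1 × 4.41/7.41.
f₂ = 9.1 × 0.59514 ≈ 5.416 mm.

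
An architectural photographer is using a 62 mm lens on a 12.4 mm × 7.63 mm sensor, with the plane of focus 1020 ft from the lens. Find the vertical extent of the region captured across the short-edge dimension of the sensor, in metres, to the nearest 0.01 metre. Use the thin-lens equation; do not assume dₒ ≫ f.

dₒ: 1020 ft × 304.8 mm/ft = 310895.99 mm.
Similar triangles through the lens centre give W/dₒ = h/dᵢ; with 1/f = 1/dₒ + 1/dᵢ this gives W = h·(dₒ − f)/f.
W = 7.63 mm × (310896 − 62) / 62 = 7.63 × 5013.4515 ≈ 38252.635 mm = 38.2526 m.

38.25 m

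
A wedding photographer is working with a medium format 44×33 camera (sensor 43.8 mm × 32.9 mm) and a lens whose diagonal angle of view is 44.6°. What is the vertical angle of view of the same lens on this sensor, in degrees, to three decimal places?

27.675°

Sensor diagonal = √(43.8² + 32.9²) = √3000.8500 ≈ 54.7800 mm.
From the diagonal AOV: f = 54.7800 / (2·tan(22.3°)) = 54.7800 / 0.82026 ≈ 66.7837 mm.
Vertical AOV = 2·arctan(32.9 / (2 × 66.7837)) = 2·arctan(0.24632) ≈ 27.6750°.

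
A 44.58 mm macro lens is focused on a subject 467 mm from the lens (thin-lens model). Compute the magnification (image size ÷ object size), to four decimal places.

Thin lens: 1/f = 1/dₒ + 1/dᵢ → 1/dᵢ = 1/44.58 − 1/467 = 0.0202903 mm⁻¹, so dᵢ ≈ 49.2847 mm.
Magnification m = dᵢ/dₒ = 49.2847/467 ≈ 0.10553.

0.1055×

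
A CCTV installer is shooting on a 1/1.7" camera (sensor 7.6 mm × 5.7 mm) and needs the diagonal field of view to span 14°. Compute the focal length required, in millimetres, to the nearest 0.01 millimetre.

38.69 mm

Sensor diagonal = √(7.6² + 5.7²) = √90.2500 ≈ 9.5000 mm.
From α = 2·arctan(d/2f) we get f = d / (2·tan(α/2)).
With d = 9.5000 mm and α/2 = 7°, tan(α/2) ≈ 0.12278, so f ≈ 9.5000 / 0.24557 ≈ 38.6856 mm.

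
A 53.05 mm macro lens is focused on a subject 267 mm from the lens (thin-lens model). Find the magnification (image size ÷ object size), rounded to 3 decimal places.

0.248×

Thin lens: 1/f = 1/dₒ + 1/dᵢ → 1/dᵢ = 1/53.05 − 1/267 = 0.0151048 mm⁻¹, so dᵢ ≈ 66.2040 mm.
Magnification m = dᵢ/dₒ = 66.2040/267 ≈ 0.24796.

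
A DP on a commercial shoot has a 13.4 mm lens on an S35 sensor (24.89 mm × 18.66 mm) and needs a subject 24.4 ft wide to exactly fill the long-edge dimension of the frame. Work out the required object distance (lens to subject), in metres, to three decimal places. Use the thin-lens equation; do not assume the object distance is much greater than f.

4.017 m

W: 24.4 ft × 304.8 mm/ft = 7437.12 mm.
Magnification m = w/W = dᵢ/dₒ; combined with 1/f = 1/dₒ + 1/dᵢ this gives dₒ = f·(1 + W/w).
dₒ = 13.4 mm × (1 + 7437.12/24.89) = 13.4 × 299.7995 ≈ 4017.313 mm = 4.01731 m.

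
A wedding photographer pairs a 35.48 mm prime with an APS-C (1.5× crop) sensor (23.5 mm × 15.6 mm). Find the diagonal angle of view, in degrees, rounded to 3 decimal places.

43.356°

Sensor diagonal = √(23.5² + 15.6²) = √795.6100 ≈ 28.2066 mm.
Angle of view α = 2·arctan(d/2f) with d = 28.2066 mm and f = 35.48 mm.
d/2f = 0.39750; arctan(0.39750) ≈ 21.6778°, so α ≈ 43.3556°.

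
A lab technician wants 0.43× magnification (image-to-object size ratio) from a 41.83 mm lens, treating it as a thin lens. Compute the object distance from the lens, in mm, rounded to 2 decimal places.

139.11 mm

With m = dᵢ/dₒ and 1/f = 1/dₒ + 1/dᵢ, substituting dᵢ = m·dₒ gives 1/f = (1 + 1/m)/dₒ, hence dₒ = f·(1 + 1/m).
dₒ = 41.83 × (1 + 1/0.43) = 41.83 × 3.32558 ≈ 139.109 mm.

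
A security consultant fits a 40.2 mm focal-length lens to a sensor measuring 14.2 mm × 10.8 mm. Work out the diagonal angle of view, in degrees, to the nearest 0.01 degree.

Sensor diagonal = √(14.2² + 10.8²) = √318.2800 ≈ 17.8404 mm.
Angle of view α = 2·arctan(d/2f) with d = 17.8404 mm and f = 40.2 mm.
d/2f = 0.22190; arctan(0.22190) ≈ 12.5110°, so α ≈ 25.0219°.

25.02°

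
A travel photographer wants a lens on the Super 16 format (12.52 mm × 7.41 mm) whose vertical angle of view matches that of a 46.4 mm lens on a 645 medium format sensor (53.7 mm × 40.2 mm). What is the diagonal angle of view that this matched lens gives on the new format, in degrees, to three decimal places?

Equal vertical AOV ⇒ f₂ = f₁ · 7.41/40.2 = 46.4 × 0.18433 ≈ 8.5528 mm.
Sensor diagonal = √(12.52² + 7.41²) = √211.6585 ≈ 14.5485 mm.
Diagonal AOV on the new format = 2·arctan(14.5485 / (2 × 8.5528)) = 2·arctan(0.85051) ≈ 80.7628°.

80.763°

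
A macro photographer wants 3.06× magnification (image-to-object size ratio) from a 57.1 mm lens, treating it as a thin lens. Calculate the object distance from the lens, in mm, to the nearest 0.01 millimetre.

75.76 mm

With m = dᵢ/dₒ and 1/f = 1/dₒ + 1/dᵢ, substituting dᵢ = m·dₒ gives 1/f = (1 + 1/m)/dₒ, hence dₒ = f·(1 + 1/m).
dₒ = 57.1 × (1 + 1/3.06) = 57.1 × 1.32680 ≈ 75.760 mm.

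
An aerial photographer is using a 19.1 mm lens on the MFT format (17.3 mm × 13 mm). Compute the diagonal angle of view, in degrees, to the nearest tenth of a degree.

59.1°

Sensor diagonal = √(17.3² + 13²) = √468.2900 ≈ 21.6400 mm.
Angle of view α = 2·arctan(d/2f) with d = 21.6400 mm and f = 19.1 mm.
d/2f = 0.56649; arctan(0.56649) ≈ 29.5312°, so α ≈ 59.0624°.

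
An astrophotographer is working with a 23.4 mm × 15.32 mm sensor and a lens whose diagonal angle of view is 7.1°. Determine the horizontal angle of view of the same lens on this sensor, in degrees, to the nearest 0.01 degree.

Sensor diagonal = √(23.4² + 15.32²) = √782.2624 ≈ 27.9690 mm.
From the diagonal AOV: f = 27.9690 / (2·tan(3.55°)) = 27.9690 / 0.12408 ≈ 225.4158 mm.
Horizontal AOV = 2·arctan(23.4 / (2 × 225.4158)) = 2·arctan(0.05190) ≈ 5.9424°.

5.94°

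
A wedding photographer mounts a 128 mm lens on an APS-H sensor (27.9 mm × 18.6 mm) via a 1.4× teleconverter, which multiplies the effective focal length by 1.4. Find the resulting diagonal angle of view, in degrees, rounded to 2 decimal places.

Effective focal length f = 128 × 1.4 = 179.2 mm.
Sensor diagonal = √(27.9² + 18.6²) = √1124.3700 ≈ 33.5316 mm.
α = 2·arctan(33.532 / (2 × 179.2)) = 2·arctan(0.09356) ≈ 10.6900°.

10.69°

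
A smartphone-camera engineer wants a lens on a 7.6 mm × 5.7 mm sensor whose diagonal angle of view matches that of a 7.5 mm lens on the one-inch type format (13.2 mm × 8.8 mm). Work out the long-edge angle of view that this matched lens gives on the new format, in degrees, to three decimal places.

Sensor diagonal = √(13.2² + 8.8²) = √251.6800 ≈ 15.8644 mm.
Sensor diagonal = √(7.6² + 5.7²) = √90.2500 ≈ 9.5000 mm.
Equal diagonal AOV ⇒ f₂ = f₁ · 9.5000/15.8644 = 7.5 × 0.59882 ≈ 4.4912 mm.
Long-edge AOV on the new format = 2·arctan(7.6 / (2 × 4.4912)) = 2·arctan(0.84610) ≈ 80.4693°.

80.469°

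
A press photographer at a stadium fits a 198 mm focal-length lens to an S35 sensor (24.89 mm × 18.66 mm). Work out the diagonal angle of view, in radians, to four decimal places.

Sensor diagonal = √(24.89² + 18.66²) = √967.7077 ≈ 31.1080 mm.
Angle of view α = 2·arctan(d/2f) with d = 31.1080 mm and f = 198 mm.
d/2f = 0.07856; arctan(0.07856) ≈ 0.0784 rad, so α ≈ 0.1568 rad.

0.1568 rad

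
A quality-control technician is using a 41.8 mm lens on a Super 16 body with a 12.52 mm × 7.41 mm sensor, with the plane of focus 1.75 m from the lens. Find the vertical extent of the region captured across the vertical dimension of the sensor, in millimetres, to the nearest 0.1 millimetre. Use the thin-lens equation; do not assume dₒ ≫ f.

dₒ: 1.75 m = 1750 mm.
Similar triangles through the lens centre give W/dₒ = h/dᵢ; with 1/f = 1/dₒ + 1/dᵢ this gives W = h·(dₒ − f)/f.
W = 7.41 mm × (1750 − 41.8) / 41.8 = 7.41 × 40.8660 ≈ 302.817 mm.

302.8 mm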